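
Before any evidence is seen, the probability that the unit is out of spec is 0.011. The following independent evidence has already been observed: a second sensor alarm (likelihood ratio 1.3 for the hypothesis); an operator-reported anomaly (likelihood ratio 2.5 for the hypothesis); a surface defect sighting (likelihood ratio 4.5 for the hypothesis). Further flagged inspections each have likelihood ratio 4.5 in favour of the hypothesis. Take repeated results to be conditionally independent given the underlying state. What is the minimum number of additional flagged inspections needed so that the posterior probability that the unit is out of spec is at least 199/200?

5

Prior odds = 0.011/0.989 = 11/989.
Combined Bayes factor of the evidence already in hand = 1.3 × 2.5 × 4.5 = 14.625.
Odds after that evidence = (11/989) × 14.625 = 1287/7912.
Target odds = 0.995/0.005 = 199.
Need 4.5ⁿ ≥ 199 ÷ (1287/7912) = 1574488/1287.
4.5⁴ = 410.0625 falls short of 1574488/1287 but 4.5⁵ = 1845.28125 reaches it, so n = 5.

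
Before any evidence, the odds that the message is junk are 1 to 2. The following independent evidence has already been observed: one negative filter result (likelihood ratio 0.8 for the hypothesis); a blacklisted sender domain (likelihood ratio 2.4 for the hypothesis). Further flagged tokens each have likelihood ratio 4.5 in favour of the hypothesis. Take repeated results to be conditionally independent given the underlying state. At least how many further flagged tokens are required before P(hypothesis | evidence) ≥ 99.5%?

Prior odds = 0.5.
Combined Bayes factor of the evidence already in hand = 0.8 × 2.4 = 1.92.
Odds after that evidence = 0.5 × 1.92 = 0.96.
Target odds = 0.995/0.005 = 199.
Need 4.5ⁿ ≥ 199 ÷ 0.96 = 4975/24.
4.5³ = 91.125 falls short of 4975/24 but 4.5⁴ = 410.0625 reaches it, so n = 4.

4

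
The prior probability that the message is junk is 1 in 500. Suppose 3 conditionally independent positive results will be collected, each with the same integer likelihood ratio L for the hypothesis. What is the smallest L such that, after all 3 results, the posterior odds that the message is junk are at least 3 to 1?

12

Prior odds = 0.002/0.998 = 1/499.
Target odds = 3.
Need L³ ≥ 3 ÷ (1/499) = 1497.
11³ = 1331 < 1497 ≤ 1728 = 12³, so L = 12.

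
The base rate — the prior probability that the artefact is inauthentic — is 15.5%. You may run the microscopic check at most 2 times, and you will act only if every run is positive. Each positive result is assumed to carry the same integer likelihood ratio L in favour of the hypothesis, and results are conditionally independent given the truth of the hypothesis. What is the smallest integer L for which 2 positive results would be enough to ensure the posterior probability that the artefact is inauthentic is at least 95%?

Prior odds = 0.155/0.845 = 31/169.
Target odds = 0.95/0.05 = 19.
Need L² ≥ 19 ÷ (31/169) = 3211/31.
10² = 100 < 3211/31 ≤ 121 = 11², so L = 11.

11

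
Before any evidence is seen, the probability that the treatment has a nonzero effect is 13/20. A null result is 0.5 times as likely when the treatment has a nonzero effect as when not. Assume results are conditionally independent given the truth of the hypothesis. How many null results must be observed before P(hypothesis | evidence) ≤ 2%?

Prior odds = 0.65/0.35 = 13/7.
Likelihood ratio per null result = 0.5.
Target posterior odds = 0.02/0.98 = 1/49.
Require 0.5ⁿ ≤ 1/49 ÷ (13/7) = 1/91.
0.5⁶ = 0.015625 is still above 1/91 but 0.5⁷ = 0.0078125 is at or below it, so n = 7.

7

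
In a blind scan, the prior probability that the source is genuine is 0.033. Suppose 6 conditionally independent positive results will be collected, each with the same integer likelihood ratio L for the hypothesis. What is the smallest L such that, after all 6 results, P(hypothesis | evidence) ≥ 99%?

4

Prior odds = 0.033/0.967 = 33/967.
Target odds = 0.99/0.01 = 99.
Need L⁶ ≥ 99 ÷ (33/967) = 2901.
3⁶ = 729 < 2901 ≤ 4096 = 4⁶, so L = 4.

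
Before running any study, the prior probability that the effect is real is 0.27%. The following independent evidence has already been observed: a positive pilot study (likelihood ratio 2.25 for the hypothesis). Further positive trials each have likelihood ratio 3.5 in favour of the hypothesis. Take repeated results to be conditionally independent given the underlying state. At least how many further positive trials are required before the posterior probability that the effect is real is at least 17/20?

6

Prior odds = 0.0027/0.9973 = 27/9973.
Bayes factor of the evidence already in hand = 2.25.
Odds after that evidence = (27/9973) × 2.25 = 243/39892.
Target odds = 0.85/0.15 = 17/3.
Need 3.5ⁿ ≥ 17/3 ÷ (243/39892) = 678164/729.
3.5⁵ = 525.21875 falls short of 678164/729 but 3.5⁶ = 1838.265625 reaches it, so n = 6.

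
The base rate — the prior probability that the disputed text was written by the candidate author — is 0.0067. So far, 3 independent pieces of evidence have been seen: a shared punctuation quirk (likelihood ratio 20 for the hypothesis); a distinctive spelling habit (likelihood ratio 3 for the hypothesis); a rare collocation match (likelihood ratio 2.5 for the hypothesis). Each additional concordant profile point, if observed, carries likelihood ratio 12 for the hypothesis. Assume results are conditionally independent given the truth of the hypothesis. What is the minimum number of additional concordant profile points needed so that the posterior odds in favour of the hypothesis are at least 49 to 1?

Prior odds = 0.0067/0.9933 = 67/9933.
Combined Bayes factor of the evidence already in hand = 20 × 3 × 2.5 = 150.
Odds after that evidence = (67/9933) × 150 = 3350/3311.
Target odds = 49.
Need 12ⁿ ≥ 49 ÷ (3350/3311) = 162239/3350.
12¹ = 12 falls short of 162239/3350 but 12² = 144 reaches it, so n = 2.

2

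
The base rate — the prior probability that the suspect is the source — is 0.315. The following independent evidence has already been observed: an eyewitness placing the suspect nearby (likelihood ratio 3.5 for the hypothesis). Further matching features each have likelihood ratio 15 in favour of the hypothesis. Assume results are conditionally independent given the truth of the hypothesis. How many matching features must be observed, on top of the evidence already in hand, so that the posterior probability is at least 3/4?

Prior odds = 0.315/0.685 = 63/137.
Bayes factor of the evidence already in hand = 3.5.
Odds after that evidence = (63/137) × 3.5 = 441/274.
Target odds = 0.75/0.25 = 3.
Need 15ⁿ ≥ 3 ÷ (441/274) = 274/147.
15¹ = 15, which meets the required 274/147; so n = 1.

1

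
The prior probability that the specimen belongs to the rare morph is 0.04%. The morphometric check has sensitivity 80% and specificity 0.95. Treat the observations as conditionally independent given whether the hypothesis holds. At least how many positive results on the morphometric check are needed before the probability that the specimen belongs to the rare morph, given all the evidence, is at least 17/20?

4

Prior odds = 0.0004/0.9996 = 1/2499.
False-positive rate = 1 − 0.95 = 0.05; likelihood ratio of a positive = 0.8/0.05 = 16.
Target posterior odds = 0.85/0.15 = 17/3.
Require 16ⁿ ≥ 17/3 ÷ (1/2499) = 14161.
16³ = 4096 falls short of 14161 but 16⁴ = 65536 reaches it, so n = 4.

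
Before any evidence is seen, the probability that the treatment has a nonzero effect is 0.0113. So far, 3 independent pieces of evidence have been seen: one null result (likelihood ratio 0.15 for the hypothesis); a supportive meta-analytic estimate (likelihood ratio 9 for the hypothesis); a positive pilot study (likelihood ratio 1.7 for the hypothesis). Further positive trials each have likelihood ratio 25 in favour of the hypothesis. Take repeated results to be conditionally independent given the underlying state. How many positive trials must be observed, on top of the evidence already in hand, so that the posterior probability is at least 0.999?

Prior odds = 0.0113/0.9887 = 113/9887.
Combined Bayes factor of the evidence already in hand = 0.15 × 9 × 1.7 = 2.295.
Odds after that evidence = (113/9887) × 2.295 = 51867/1977400.
Target odds = 0.999/0.001 = 999.
Need 25ⁿ ≥ 999 ÷ (51867/1977400) = 73163800/1921.
25³ = 15625 falls short of 73163800/1921 but 25⁴ = 390625 reaches it, so n = 4.

4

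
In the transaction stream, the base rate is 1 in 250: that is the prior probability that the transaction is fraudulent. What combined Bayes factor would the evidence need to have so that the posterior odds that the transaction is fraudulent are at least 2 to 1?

Prior odds = 0.004/0.996 = 1/249.
Target odds = 2.
Required Bayes factor = 2 ÷ (1/249) = 498.

498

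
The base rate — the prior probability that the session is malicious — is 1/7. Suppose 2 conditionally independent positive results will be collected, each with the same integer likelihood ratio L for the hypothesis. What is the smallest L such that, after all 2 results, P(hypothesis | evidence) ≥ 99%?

Prior odds = (1/7)/(6/7) = 1/6.
Target odds = 0.99/0.01 = 99.
Need L² ≥ 99 ÷ (1/6) = 594.
24² = 576 < 594 ≤ 625 = 25², so L = 25.

25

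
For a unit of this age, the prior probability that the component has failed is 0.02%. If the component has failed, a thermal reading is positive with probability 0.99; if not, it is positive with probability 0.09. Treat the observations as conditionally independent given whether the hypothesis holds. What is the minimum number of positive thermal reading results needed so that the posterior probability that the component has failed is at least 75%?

Prior odds: 0.0002 ÷ 0.9998 = 1/4999.
Likelihood ratio of a positive = 0.99/0.09 = 11.
Target odds: 0.75 ÷ 0.25 = 3.
Require 11ⁿ ≥ 3 ÷ (1/4999) = 14997.
11⁴ = 14641 falls short of 14997 but 11⁵ = 161051 reaches it, so n = 5.

5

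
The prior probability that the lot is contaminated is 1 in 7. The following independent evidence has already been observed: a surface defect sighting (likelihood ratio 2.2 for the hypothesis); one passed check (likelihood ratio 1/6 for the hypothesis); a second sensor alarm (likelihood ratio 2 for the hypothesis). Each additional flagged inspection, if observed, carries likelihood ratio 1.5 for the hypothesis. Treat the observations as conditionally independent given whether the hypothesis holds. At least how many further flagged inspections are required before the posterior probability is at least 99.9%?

23

Prior odds = (1/7)/(6/7) = 1/6.
Combined Bayes factor of the evidence already in hand = 2.2 × (1/6) × 2 = 11/15.
Odds after that evidence = (1/6) × 11/15 = 11/90.
Target odds = 0.999/0.001 = 999.
Need 1.5ⁿ ≥ 999 ÷ (11/90) = 89910/11.
1.5²² ≈7481.83 falls short of 89910/11 but 1.5²³ ≈11222.7 reaches it, so n = 23.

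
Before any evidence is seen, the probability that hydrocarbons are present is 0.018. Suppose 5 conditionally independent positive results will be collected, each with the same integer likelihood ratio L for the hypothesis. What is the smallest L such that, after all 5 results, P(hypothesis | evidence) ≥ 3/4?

3

Prior odds = 0.018/0.982 = 9/491.
Target odds = 0.75/0.25 = 3.
Need L⁵ ≥ 3 ÷ (9/491) = 491/3.
2⁵ = 32 < 491/3 ≤ 243 = 3⁵, so L = 3.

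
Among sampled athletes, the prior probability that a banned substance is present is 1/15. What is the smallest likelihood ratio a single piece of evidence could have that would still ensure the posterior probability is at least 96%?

Prior odds = (1/15)/(14/15) = 1/14.
Target odds = 0.96/0.04 = 24.
Required Bayes factor = 24 ÷ (1/14) = 336.

336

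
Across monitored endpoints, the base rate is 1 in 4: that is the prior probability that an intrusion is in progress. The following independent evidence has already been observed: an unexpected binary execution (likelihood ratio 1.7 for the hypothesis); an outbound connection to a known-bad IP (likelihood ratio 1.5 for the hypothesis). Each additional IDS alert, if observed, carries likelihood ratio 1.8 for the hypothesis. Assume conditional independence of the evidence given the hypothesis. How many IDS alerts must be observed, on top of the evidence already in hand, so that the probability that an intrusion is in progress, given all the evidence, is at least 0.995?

Prior odds = 0.25/0.75 = 1/3.
Combined Bayes factor of the evidence already in hand = 1.7 × 1.5 = 2.55.
Odds after that evidence = (1/3) × 2.55 = 0.85.
Target odds = 0.995/0.005 = 199.
Need 1.8ⁿ ≥ 199 ÷ 0.85 = 3980/17.
1.8⁹ = 387420489/1953125 falls short of 3980/17 but 1.8¹⁰ ≈357.047 reaches it, so n = 10.

10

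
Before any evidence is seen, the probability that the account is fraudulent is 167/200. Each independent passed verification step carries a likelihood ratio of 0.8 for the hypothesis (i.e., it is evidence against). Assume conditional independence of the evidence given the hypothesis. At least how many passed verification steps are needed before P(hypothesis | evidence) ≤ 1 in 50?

25

Prior odds = 0.835/0.165 = 167/33.
Likelihood ratio per passed verification step = 0.8.
Target odds: 0.02 ÷ 0.98 = 1/49.
Need (167/33) × 0.8ⁿ ≤ 1/49, i.e. 0.8ⁿ ≤ 33/8183.
0.8²⁴ ≈0.00472237 is still above 33/8183 but 0.8²⁵ ≈0.00377789 is at or below it, so n = 25.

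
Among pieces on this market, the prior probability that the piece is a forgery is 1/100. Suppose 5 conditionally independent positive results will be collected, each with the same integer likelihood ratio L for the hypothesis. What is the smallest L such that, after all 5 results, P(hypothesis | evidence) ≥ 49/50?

6

Prior odds = 0.01/0.99 = 1/99.
Target odds = 0.98/0.02 = 49.
Need L⁵ ≥ 49 ÷ (1/99) = 4851.
5⁵ = 3125 < 4851 ≤ 7776 = 6⁵, so L = 6.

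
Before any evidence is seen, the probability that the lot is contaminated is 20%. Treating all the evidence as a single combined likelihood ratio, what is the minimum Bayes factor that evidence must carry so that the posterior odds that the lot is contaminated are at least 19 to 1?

76

Prior odds = 0.2/0.8 = 0.25.
Target odds = 19.
Required Bayes factor = 19 ÷ 0.25 = 76.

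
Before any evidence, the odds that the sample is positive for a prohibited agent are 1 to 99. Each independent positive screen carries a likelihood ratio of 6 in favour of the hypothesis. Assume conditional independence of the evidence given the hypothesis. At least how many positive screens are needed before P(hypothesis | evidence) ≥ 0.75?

4

Prior odds = 1/99.
Likelihood ratio per positive screen = 6.
Target odds: 0.75 ÷ 0.25 = 3.
Require 6ⁿ ≥ 3 ÷ (1/99) = 297.
6³ = 216 falls short of 297 but 6⁴ = 1296 reaches it, so n = 4.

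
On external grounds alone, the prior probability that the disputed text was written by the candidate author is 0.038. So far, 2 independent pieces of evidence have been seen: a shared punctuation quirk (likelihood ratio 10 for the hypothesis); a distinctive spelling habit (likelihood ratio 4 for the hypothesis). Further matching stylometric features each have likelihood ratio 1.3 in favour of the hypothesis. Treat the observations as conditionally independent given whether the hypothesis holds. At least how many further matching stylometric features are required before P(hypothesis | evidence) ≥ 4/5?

Prior odds = 0.038/0.962 = 19/481.
Combined Bayes factor of the evidence already in hand = 10 × 4 = 40.
Odds after that evidence = (19/481) × 40 = 760/481.
Target odds = 0.8/0.2 = 4.
Need 1.3ⁿ ≥ 4 ÷ (760/481) = 481/190.
1.3³ = 2.197 falls short of 481/190 but 1.3⁴ = 2.8561 reaches it, so n = 4.

4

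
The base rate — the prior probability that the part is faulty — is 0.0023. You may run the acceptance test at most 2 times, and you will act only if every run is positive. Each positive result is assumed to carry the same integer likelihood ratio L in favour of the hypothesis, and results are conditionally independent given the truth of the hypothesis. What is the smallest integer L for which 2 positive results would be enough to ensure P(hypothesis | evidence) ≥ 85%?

50

Prior odds = 0.0023/0.9977 = 23/9977.
Target odds = 0.85/0.15 = 17/3.
Need L² ≥ 17/3 ÷ (23/9977) = 169609/69.
49² = 2401 < 169609/69 ≤ 2500 = 50², so L = 50.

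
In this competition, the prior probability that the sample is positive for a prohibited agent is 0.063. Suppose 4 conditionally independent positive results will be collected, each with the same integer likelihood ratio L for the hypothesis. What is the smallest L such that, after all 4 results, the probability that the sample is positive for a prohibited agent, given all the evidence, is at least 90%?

4

Prior odds = 0.063/0.937 = 63/937.
Target odds = 0.9/0.1 = 9.
Need L⁴ ≥ 9 ÷ (63/937) = 937/7.
3⁴ = 81 < 937/7 ≤ 256 = 4⁴, so L = 4.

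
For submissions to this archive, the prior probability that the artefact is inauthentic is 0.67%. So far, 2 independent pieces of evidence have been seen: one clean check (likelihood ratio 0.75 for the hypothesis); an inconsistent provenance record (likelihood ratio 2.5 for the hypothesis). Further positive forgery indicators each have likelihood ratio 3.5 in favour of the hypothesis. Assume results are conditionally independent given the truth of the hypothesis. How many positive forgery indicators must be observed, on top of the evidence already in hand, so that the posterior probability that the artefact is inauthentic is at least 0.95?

Prior odds = 0.0067/0.9933 = 67/9933.
Combined Bayes factor of the evidence already in hand = 0.75 × 2.5 = 1.875.
Odds after that evidence = (67/9933) × 1.875 = 335/26488.
Target odds = 0.95/0.05 = 19.
Need 3.5ⁿ ≥ 19 ÷ (335/26488) = 503272/335.
3.5⁵ = 525.21875 falls short of 503272/335 but 3.5⁶ = 1838.265625 reaches it, so n = 6.

6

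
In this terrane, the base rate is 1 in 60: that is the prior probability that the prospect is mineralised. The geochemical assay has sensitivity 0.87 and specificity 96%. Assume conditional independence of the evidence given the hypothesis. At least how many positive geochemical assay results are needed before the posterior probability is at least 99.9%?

4

Prior odds: (1/60) ÷ (59/60) = 1/59.
False-positive rate = 1 − 0.96 = 0.04; likelihood ratio of a positive = 0.87/0.04 = 21.75.
Target posterior odds = 0.999/0.001 = 999.
Need (1/59) × 21.75ⁿ ≥ 999, i.e. 21.75ⁿ ≥ 58941.
21.75³ = 658503/64 falls short of 58941 but 21.75⁴ = 57289761/256 reaches it, so n = 4.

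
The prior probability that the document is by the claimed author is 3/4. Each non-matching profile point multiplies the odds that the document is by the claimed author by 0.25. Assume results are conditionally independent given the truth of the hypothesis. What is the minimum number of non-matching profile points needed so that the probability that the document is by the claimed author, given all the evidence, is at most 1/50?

4

Prior odds: 0.75 ÷ 0.25 = 3.
Likelihood ratio per non-matching profile point = 0.25.
Target odds: 0.02 ÷ 0.98 = 1/49.
Need 3 × 0.25ⁿ ≤ 1/49, i.e. 0.25ⁿ ≤ 1/147.
0.25³ = 0.015625 is still above 1/147 but 0.25⁴ = 0.00390625 is at or below it, so n = 4.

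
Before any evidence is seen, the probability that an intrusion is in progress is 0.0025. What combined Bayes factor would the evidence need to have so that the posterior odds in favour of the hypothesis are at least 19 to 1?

Prior odds = 0.0025/0.9975 = 1/399.
Target odds = 19.
Required Bayes factor = 19 ÷ (1/399) = 7581.

7581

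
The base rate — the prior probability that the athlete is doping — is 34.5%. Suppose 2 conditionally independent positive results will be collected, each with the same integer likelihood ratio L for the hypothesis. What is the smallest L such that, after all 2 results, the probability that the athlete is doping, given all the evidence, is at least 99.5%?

Prior odds = 0.345/0.655 = 69/131.
Target odds = 0.995/0.005 = 199.
Need L² ≥ 199 ÷ (69/131) = 26069/69.
19² = 361 < 26069/69 ≤ 400 = 20², so L = 20.

20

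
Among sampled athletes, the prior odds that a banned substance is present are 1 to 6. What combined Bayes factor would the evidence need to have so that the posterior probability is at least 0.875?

Prior odds = 1/6.
Target odds = 0.875/0.125 = 7.
Required Bayes factor = 7 ÷ (1/6) = 42.

42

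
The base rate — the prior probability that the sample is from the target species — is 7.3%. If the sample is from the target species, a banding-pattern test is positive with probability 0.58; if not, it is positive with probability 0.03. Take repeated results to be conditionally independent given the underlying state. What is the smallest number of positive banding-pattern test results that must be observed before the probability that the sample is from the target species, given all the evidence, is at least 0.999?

4

Prior odds: 0.073 ÷ 0.927 = 73/927.
Likelihood ratio of a positive = 0.58/0.03 = 58/3.
Target posterior odds = 0.999/0.001 = 999.
Need (73/927) × (58/3)ⁿ ≥ 999, i.e. (58/3)ⁿ ≥ 926073/73.
(58/3)³ = 195112/27 falls short of 926073/73 but (58/3)⁴ = 11316496/81 reaches it, so n = 4.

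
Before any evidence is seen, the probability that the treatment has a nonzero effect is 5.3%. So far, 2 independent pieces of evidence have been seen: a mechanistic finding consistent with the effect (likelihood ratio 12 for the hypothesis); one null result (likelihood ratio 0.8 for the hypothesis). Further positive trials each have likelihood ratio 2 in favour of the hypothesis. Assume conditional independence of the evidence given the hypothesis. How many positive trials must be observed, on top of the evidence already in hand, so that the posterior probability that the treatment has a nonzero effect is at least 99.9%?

11

Prior odds = 0.053/0.947 = 53/947.
Combined Bayes factor of the evidence already in hand = 12 × 0.8 = 9.6.
Odds after that evidence = (53/947) × 9.6 = 2544/4735.
Target odds = 0.999/0.001 = 999.
Need 2ⁿ ≥ 999 ÷ (2544/4735) = 1576755/848.
2¹⁰ = 1024 falls short of 1576755/848 but 2¹¹ = 2048 reaches it, so n = 11.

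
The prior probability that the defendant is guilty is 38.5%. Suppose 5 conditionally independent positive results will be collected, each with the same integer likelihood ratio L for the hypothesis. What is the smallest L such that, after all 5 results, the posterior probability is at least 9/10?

2

Prior odds = 0.385/0.615 = 77/123.
Target odds = 0.9/0.1 = 9.
Need L⁵ ≥ 9 ÷ (77/123) = 1107/77.
1⁵ = 1 < 1107/77 ≤ 32 = 2⁵, so L = 2.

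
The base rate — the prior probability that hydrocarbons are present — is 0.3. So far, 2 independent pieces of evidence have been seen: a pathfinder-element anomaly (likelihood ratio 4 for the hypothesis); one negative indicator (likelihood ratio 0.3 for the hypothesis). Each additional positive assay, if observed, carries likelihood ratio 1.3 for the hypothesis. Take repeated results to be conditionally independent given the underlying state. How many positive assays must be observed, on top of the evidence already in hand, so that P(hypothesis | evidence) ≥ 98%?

18

Prior odds = 0.3/0.7 = 3/7.
Combined Bayes factor of the evidence already in hand = 4 × 0.3 = 1.2.
Odds after that evidence = (3/7) × 1.2 = 18/35.
Target odds = 0.98/0.02 = 49.
Need 1.3ⁿ ≥ 49 ÷ (18/35) = 1715/18.
1.3¹⁷ ≈86.5042 falls short of 1715/18 but 1.3¹⁸ ≈112.455 reaches it, so n = 18.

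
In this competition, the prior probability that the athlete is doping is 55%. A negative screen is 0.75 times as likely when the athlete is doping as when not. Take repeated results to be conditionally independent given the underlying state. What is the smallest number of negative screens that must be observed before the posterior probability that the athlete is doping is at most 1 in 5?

Prior odds = 0.55/0.45 = 11/9.
Likelihood ratio per negative screen = 0.75.
Target posterior odds = 0.2/0.8 = 0.25.
Require 0.75ⁿ ≤ 0.25 ÷ (11/9) = 9/44.
0.75⁵ = 243/1024 is still above 9/44 but 0.75⁶ = 729/4096 is at or below it, so n = 6.

6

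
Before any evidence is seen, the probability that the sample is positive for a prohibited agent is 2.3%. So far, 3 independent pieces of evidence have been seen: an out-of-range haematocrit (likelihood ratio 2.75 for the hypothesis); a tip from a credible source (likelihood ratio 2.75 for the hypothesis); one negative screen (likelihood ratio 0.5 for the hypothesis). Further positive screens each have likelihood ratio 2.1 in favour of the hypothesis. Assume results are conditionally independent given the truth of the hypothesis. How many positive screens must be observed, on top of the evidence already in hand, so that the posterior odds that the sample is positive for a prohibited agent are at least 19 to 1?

8

Prior odds = 0.023/0.977 = 23/977.
Combined Bayes factor of the evidence already in hand = 2.75 × 2.75 × 0.5 = 3.78125.
Odds after that evidence = (23/977) × 3.78125 = 2783/31264.
Target odds = 19.
Need 2.1ⁿ ≥ 19 ÷ (2783/31264) = 594016/2783.
2.1⁷ ≈180.109 falls short of 594016/2783 but 2.1⁸ ≈378.229 reaches it, so n = 8.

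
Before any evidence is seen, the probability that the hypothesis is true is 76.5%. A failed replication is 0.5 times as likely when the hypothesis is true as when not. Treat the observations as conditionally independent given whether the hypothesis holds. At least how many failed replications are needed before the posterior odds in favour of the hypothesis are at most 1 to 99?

Prior odds: 0.765 ÷ 0.235 = 153/47.
Likelihood ratio per failed replication = 0.5.
Target odds = 1/99.
Need (153/47) × 0.5ⁿ ≤ 1/99, i.e. 0.5ⁿ ≤ 47/15147.
0.5⁸ = 0.00390625 is still above 47/15147 but 0.5⁹ = 0.001953125 is at or below it, so n = 9.

9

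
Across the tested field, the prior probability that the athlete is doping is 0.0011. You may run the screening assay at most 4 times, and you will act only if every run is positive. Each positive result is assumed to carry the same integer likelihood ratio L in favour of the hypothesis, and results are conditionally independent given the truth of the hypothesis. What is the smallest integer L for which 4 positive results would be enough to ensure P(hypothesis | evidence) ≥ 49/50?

Prior odds = 0.0011/0.9989 = 11/9989.
Target odds = 0.98/0.02 = 49.
Need L⁴ ≥ 49 ÷ (11/9989) = 489461/11.
14⁴ = 38416 < 489461/11 ≤ 50625 = 15⁴, so L = 15.

15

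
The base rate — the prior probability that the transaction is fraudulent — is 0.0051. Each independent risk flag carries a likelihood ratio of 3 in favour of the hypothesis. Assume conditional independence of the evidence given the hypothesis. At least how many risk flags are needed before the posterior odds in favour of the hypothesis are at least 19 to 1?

Prior odds: 0.0051 ÷ 0.9949 = 51/9949.
Likelihood ratio per risk flag = 3.
Target odds = 19.
Need (51/9949) × 3ⁿ ≥ 19, i.e. 3ⁿ ≥ 189031/51.
3⁷ = 2187 falls short of 189031/51 but 3⁸ = 6561 reaches it, so n = 8.

8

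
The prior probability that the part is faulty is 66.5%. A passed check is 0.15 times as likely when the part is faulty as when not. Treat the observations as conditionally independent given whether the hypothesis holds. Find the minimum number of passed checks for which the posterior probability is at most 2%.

3

Prior odds: 0.665 ÷ 0.335 = 133/67.
Likelihood ratio per passed check = 0.15.
Target posterior odds = 0.02/0.98 = 1/49.
Need (133/67) × 0.15ⁿ ≤ 1/49, i.e. 0.15ⁿ ≤ 67/6517.
0.15² = 0.0225 is still above 67/6517 but 0.15³ = 0.003375 is at or below it, so n = 3.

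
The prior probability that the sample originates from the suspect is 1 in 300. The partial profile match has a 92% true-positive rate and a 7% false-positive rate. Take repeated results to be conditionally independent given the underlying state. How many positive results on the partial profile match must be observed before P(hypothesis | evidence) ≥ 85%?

3

Prior odds: (1/300) ÷ (299/300) = 1/299.
Likelihood ratio of a positive result = 0.92/0.07 = 92/7.
Target odds: 0.85 ÷ 0.15 = 17/3.
Need (1/299) × (92/7)ⁿ ≥ 17/3, i.e. (92/7)ⁿ ≥ 5083/3.
(92/7)² = 8464/49 falls short of 5083/3 but (92/7)³ = 778688/343 reaches it, so n = 3.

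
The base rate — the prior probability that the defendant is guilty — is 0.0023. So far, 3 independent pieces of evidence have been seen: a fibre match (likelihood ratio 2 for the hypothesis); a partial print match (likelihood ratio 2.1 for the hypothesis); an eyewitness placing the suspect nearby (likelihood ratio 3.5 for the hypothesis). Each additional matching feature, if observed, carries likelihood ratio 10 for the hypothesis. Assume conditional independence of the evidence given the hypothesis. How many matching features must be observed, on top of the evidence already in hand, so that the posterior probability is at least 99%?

4

Prior odds = 0.0023/0.9977 = 23/9977.
Combined Bayes factor of the evidence already in hand = 2 × 2.1 × 3.5 = 14.7.
Odds after that evidence = (23/9977) × 14.7 = 3381/99770.
Target odds = 0.99/0.01 = 99.
Need 10ⁿ ≥ 99 ÷ (3381/99770) = 3292410/1127.
10³ = 1000 falls short of 3292410/1127 but 10⁴ = 10000 reaches it, so n = 4.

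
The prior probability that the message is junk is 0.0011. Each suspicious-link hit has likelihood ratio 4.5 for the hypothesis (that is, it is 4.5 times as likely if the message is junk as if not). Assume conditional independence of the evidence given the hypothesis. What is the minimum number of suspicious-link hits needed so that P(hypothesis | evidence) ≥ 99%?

8

Prior odds: 0.0011 ÷ 0.9989 = 11/9989.
Likelihood ratio per suspicious-link hit = 4.5.
Target posterior odds = 0.99/0.01 = 99.
Need (11/9989) × 4.5ⁿ ≥ 99, i.e. 4.5ⁿ ≥ 89901.
4.5⁷ = 4782969/128 falls short of 89901 but 4.5⁸ = 43046721/256 reaches it, so n = 8.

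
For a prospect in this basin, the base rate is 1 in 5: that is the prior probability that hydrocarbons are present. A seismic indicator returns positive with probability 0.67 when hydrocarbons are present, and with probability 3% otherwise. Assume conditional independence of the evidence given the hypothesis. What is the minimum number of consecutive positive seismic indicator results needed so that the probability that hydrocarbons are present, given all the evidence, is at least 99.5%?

3

Prior odds: 0.2 ÷ 0.8 = 0.25.
Likelihood ratio of a positive result = 0.67/0.03 = 67/3.
Target posterior odds = 0.995/0.005 = 199.
Require (67/3)ⁿ ≥ 199 ÷ 0.25 = 796.
(67/3)² = 4489/9 falls short of 796 but (67/3)³ = 300763/27 reaches it, so n = 3.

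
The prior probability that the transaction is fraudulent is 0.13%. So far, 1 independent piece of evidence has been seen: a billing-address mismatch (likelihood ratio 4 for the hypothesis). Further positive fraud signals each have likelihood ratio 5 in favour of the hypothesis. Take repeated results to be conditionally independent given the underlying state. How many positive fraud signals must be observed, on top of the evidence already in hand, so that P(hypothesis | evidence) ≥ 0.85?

Prior odds = 0.0013/0.9987 = 13/9987.
Bayes factor of the evidence already in hand = 4.
Odds after that evidence = (13/9987) × 4 = 52/9987.
Target odds = 0.85/0.15 = 17/3.
Need 5ⁿ ≥ 17/3 ÷ (52/9987) = 56593/52.
5⁴ = 625 falls short of 56593/52 but 5⁵ = 3125 reaches it, so n = 5.

5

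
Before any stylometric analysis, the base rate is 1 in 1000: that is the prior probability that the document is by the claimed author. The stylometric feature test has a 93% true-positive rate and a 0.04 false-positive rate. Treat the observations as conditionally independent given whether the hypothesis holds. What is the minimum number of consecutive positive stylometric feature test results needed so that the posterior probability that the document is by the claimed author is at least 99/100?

4

Prior odds: 0.001 ÷ 0.999 = 1/999.
Likelihood ratio of a positive result = 0.93/0.04 = 23.25.
Target odds: 0.99 ÷ 0.01 = 99.
Need (1/999) × 23.25ⁿ ≥ 99, i.e. 23.25ⁿ ≥ 98901.
23.25³ = 804357/64 falls short of 98901 but 23.25⁴ = 74805201/256 reaches it, so n = 4.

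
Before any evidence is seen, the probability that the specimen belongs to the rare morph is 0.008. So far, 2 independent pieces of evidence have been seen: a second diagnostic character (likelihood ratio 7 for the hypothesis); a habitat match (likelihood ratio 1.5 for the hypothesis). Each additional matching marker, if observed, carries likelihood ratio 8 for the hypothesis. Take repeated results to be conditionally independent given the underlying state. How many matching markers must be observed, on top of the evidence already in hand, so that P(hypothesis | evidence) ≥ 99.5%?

4

Prior odds = 0.008/0.992 = 1/124.
Combined Bayes factor of the evidence already in hand = 7 × 1.5 = 10.5.
Odds after that evidence = (1/124) × 10.5 = 21/248.
Target odds = 0.995/0.005 = 199.
Need 8ⁿ ≥ 199 ÷ (21/248) = 49352/21.
8³ = 512 falls short of 49352/21 but 8⁴ = 4096 reaches it, so n = 4.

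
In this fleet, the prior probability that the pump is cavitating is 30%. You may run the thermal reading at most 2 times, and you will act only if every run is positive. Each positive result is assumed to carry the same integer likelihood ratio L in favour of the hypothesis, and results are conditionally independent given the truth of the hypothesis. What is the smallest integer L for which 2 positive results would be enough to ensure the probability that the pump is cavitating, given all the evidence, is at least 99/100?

16

Prior odds = 0.3/0.7 = 3/7.
Target odds = 0.99/0.01 = 99.
Need L² ≥ 99 ÷ (3/7) = 231.
15² = 225 < 231 ≤ 256 = 16², so L = 16.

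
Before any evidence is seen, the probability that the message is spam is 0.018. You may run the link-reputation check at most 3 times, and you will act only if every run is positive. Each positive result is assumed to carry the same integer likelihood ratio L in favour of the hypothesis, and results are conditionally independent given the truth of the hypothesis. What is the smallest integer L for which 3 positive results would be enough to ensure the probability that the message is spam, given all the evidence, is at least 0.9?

Prior odds = 0.018/0.982 = 9/491.
Target odds = 0.9/0.1 = 9.
Need L³ ≥ 9 ÷ (9/491) = 491.
7³ = 343 < 491 ≤ 512 = 8³, so L = 8.

8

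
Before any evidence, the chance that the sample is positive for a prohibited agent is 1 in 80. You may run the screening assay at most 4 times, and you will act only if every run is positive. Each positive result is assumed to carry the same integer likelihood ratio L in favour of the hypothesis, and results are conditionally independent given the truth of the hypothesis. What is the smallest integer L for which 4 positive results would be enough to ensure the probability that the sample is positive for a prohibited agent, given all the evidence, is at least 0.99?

Prior odds = 0.0125/0.9875 = 1/79.
Target odds = 0.99/0.01 = 99.
Need L⁴ ≥ 99 ÷ (1/79) = 7821.
9⁴ = 6561 < 7821 ≤ 10000 = 10⁴, so L = 10.

10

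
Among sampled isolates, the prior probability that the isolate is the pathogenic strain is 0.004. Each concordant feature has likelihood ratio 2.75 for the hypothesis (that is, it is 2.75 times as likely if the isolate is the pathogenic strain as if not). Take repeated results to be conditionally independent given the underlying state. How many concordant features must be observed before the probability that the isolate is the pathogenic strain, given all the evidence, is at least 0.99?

10

Prior odds: 0.004 ÷ 0.996 = 1/249.
Likelihood ratio per concordant feature = 2.75.
Target posterior odds = 0.99/0.01 = 99.
Need (1/249) × 2.75ⁿ ≥ 99, i.e. 2.75ⁿ ≥ 24651.
2.75⁹ ≈8994.86 falls short of 24651 but 2.75¹⁰ ≈24735.9 reaches it, so n = 10.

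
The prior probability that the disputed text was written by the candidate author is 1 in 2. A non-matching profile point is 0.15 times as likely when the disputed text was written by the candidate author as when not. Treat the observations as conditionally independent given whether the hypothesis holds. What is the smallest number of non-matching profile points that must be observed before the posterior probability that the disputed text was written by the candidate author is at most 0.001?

Prior odds: 0.5 ÷ 0.5 = 1.
Likelihood ratio per non-matching profile point = 0.15.
Target posterior odds = 0.001/0.999 = 1/999.
Need 1 × 0.15ⁿ ≤ 1/999, i.e. 0.15ⁿ ≤ 1/999.
0.15³ = 0.003375 is still above 1/999 but 0.15⁴ = 81/160000 is at or below it, so n = 4.

4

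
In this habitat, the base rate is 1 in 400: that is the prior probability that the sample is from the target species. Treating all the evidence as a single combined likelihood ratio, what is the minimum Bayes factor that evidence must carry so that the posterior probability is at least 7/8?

2793

Prior odds = 0.0025/0.9975 = 1/399.
Target odds = 0.875/0.125 = 7.
Required Bayes factor = 7 ÷ (1/399) = 2793.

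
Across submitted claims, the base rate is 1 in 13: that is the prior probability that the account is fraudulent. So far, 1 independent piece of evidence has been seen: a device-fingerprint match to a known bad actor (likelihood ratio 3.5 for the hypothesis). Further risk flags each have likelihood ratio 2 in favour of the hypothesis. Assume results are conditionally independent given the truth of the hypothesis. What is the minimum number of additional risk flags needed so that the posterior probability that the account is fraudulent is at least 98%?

Prior odds = (1/13)/(12/13) = 1/12.
Bayes factor of the evidence already in hand = 3.5.
Odds after that evidence = (1/12) × 3.5 = 7/24.
Target odds = 0.98/0.02 = 49.
Need 2ⁿ ≥ 49 ÷ (7/24) = 168.
2⁷ = 128 falls short of 168 but 2⁸ = 256 reaches it, so n = 8.

8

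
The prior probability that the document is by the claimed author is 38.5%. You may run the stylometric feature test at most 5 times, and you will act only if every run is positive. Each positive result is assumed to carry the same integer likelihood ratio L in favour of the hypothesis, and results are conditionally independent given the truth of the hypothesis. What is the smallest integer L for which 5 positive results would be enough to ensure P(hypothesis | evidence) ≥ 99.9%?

5

Prior odds = 0.385/0.615 = 77/123.
Target odds = 0.999/0.001 = 999.
Need L⁵ ≥ 999 ÷ (77/123) = 122877/77.
4⁵ = 1024 < 122877/77 ≤ 3125 = 5⁵, so L = 5.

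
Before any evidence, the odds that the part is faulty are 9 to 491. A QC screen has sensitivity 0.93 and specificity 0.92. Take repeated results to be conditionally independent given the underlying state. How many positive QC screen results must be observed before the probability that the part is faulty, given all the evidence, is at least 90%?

Prior odds = 9/491.
False-positive rate = 1 − 0.92 = 0.08; likelihood ratio of a positive = 0.93/0.08 = 11.625.
Target posterior odds = 0.9/0.1 = 9.
Need (9/491) × 11.625ⁿ ≥ 9, i.e. 11.625ⁿ ≥ 491.
11.625² = 135.140625 falls short of 491 but 11.625³ = 804357/512 reaches it, so n = 3.

3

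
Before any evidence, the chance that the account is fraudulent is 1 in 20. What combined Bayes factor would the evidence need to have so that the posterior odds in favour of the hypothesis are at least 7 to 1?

133

Prior odds = 0.05/0.95 = 1/19.
Target odds = 7.
Required Bayes factor = 7 ÷ (1/19) = 133.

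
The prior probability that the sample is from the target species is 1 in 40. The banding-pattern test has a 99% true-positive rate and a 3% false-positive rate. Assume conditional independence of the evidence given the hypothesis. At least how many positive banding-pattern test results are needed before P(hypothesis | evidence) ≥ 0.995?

3

Prior odds = 0.025/0.975 = 1/39.
Likelihood ratio of a positive result = 0.99/0.03 = 33.
Target posterior odds = 0.995/0.005 = 199.
Need (1/39) × 33ⁿ ≥ 199, i.e. 33ⁿ ≥ 7761.
33² = 1089 falls short of 7761 but 33³ = 35937 reaches it, so n = 3.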